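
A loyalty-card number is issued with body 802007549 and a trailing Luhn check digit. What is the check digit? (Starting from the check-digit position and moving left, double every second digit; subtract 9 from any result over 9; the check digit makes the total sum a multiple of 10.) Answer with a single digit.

8

Partial digits right→left: 9 4 5 7 0 0 2 0 8
Double every second digit counting from the check-digit position (so the 1st, 3rd, 5th, ... of the partial from the right).
  doubled (with −9 where >9): 9 1 0 4 7 → sum 21
  kept as-is: 4 7 0 0 → sum 11
Total = 21 + 11 = 32.
Check digit = (10 − (32 mod 10)) mod 10 = 8.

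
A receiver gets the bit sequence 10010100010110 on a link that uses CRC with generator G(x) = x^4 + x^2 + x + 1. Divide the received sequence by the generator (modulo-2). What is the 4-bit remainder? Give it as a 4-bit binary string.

0000

Modulo-2 division of 10010100010110 by 10111:
  pos 0: 10010 XOR 10111 = 00101
  pos 2: 10110 XOR 10111 = 00001
  pos 6: 10010 XOR 10111 = 00101
  pos 8: 10111 XOR 10111 = 00000
Remainder = 0000 (zero — the frame passes the CRC check).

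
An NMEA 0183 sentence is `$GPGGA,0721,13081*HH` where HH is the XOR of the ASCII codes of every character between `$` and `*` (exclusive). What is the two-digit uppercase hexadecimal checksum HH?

XOR the ASCII codes of the payload characters:
  'G' = 0x47 → acc = 0x47
  'P' = 0x50 → acc = 0x17
  'G' = 0x47 → acc = 0x50
  'G' = 0x47 → acc = 0x17
  'A' = 0x41 → acc = 0x56
  ',' = 0x2C → acc = 0x7A
  '0' = 0x30 → acc = 0x4A
  '7' = 0x37 → acc = 0x7D
  '2' = 0x32 → acc = 0x4F
  '1' = 0x31 → acc = 0x7E
  ',' = 0x2C → acc = 0x52
  '1' = 0x31 → acc = 0x63
  '3' = 0x33 → acc = 0x50
  '0' = 0x30 → acc = 0x60
  '8' = 0x38 → acc = 0x58
  '1' = 0x31 → acc = 0x69
Checksum = 0x69.

69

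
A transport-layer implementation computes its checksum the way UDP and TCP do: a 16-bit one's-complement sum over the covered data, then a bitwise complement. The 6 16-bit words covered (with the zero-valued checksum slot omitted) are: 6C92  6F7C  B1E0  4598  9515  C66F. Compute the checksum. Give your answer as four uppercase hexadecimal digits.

D0F2

One's-complement addition (fold any carry out of bit 15 back into bit 0):
  0x6C92 + 0x6F7C = 0x0DC0E
  0xDC0E + 0xB1E0 = 0x18DEE → wrap carry → 0x8DEF
  0x8DEF + 0x4598 = 0x0D387
  0xD387 + 0x9515 = 0x1689C → wrap carry → 0x689D
  0x689D + 0xC66F = 0x12F0C → wrap carry → 0x2F0D
One's-complement sum = 0x2F0D.
Checksum = ~0x2F0D & 0xFFFF = 0xD0F2.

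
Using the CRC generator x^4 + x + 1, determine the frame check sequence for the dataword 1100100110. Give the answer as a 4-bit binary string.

Append 4 zeros: 11001001100000. Divide by 10011 (XOR where the leading bit is 1):
  pos 0: 11001 XOR 10011 = 01010
  pos 1: 10100 XOR 10011 = 00111
  pos 3: 11101 XOR 10011 = 01110
  pos 4: 11101 XOR 10011 = 01110
  pos 5: 11100 XOR 10011 = 01111
  pos 6: 11110 XOR 10011 = 01101
  pos 7: 11010 XOR 10011 = 01001
  pos 8: 10010 XOR 10011 = 00001
Remainder (last 4 bits) = 0010. This is the CRC / FCS.

0010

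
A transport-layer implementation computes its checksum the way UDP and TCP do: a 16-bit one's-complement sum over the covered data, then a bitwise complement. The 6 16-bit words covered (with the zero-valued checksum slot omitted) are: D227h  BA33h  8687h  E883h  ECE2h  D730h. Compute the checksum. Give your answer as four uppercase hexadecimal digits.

One's-complement addition (fold any carry out of bit 15 back into bit 0):
  0xD227 + 0xBA33 = 0x18C5A → wrap carry → 0x8C5B
  0x8C5B + 0x8687 = 0x112E2 → wrap carry → 0x12E3
  0x12E3 + 0xE883 = 0x0FB66
  0xFB66 + 0xECE2 = 0x1E848 → wrap carry → 0xE849
  0xE849 + 0xD730 = 0x1BF79 → wrap carry → 0xBF7A
One's-complement sum = 0xBF7A.
Checksum = ~0xBF7A & 0xFFFF = 0x4085.

4085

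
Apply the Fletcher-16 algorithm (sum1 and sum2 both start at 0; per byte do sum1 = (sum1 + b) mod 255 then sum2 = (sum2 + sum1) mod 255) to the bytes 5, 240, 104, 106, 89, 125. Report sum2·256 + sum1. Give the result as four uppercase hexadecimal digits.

Running sums (mod 255):
  after byte 0 (5): sum1=5, sum2=5
  after byte 1 (240): sum1=245, sum2=250
  after byte 2 (104): sum1=94, sum2=89
  after byte 3 (106): sum1=200, sum2=34
  after byte 4 (89): sum1=34, sum2=68
  after byte 5 (125): sum1=159, sum2=227
Checksum = sum2·256 + sum1 = 227·256 + 159 = 58271 = 0xE39F.

E39F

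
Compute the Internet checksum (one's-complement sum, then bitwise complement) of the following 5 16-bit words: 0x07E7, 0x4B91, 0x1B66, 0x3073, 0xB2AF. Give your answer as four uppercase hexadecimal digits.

One's-complement addition (fold any carry out of bit 15 back into bit 0):
  0x07E7 + 0x4B91 = 0x05378
  0x5378 + 0x1B66 = 0x06EDE
  0x6EDE + 0x3073 = 0x09F51
  0x9F51 + 0xB2AF = 0x15200 → wrap carry → 0x5201
One's-complement sum = 0x5201.
Checksum = ~0x5201 & 0xFFFF = 0xADFE.

ADFE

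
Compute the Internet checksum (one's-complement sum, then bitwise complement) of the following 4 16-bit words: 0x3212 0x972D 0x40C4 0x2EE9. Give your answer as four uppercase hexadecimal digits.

One's-complement addition (fold any carry out of bit 15 back into bit 0):
  0x3212 + 0x972D = 0x0C93F
  0xC93F + 0x40C4 = 0x10A03 → wrap carry → 0x0A04
  0x0A04 + 0x2EE9 = 0x038ED
One's-complement sum = 0x38ED.
Checksum = ~0x38ED & 0xFFFF = 0xC712.

C712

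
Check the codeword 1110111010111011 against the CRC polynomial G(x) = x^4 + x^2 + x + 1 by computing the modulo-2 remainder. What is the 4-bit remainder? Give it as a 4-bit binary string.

Modulo-2 division of 1110111010111011 by 10111:
  pos 0: 11101 XOR 10111 = 01010
  pos 1: 10101 XOR 10111 = 00010
  pos 4: 10101 XOR 10111 = 00010
  pos 7: 10011 XOR 10111 = 00100
  pos 9: 10010 XOR 10111 = 00101
  pos 11: 10111 XOR 10111 = 00000
Remainder = 0000 (zero — the frame passes the CRC check).

0000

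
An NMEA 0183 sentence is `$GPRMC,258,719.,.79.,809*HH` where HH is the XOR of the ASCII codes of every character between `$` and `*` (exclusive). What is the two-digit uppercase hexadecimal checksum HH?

5A

XOR the ASCII codes of the payload characters:
  'G' = 0x47 → acc = 0x47
  'P' = 0x50 → acc = 0x17
  'R' = 0x52 → acc = 0x45
  'M' = 0x4D → acc = 0x08
  'C' = 0x43 → acc = 0x4B
  ',' = 0x2C → acc = 0x67
  '2' = 0x32 → acc = 0x55
  '5' = 0x35 → acc = 0x60
  '8' = 0x38 → acc = 0x58
  ',' = 0x2C → acc = 0x74
  '7' = 0x37 → acc = 0x43
  '1' = 0x31 → acc = 0x72
  '9' = 0x39 → acc = 0x4B
  '.' = 0x2E → acc = 0x65
  ',' = 0x2C → acc = 0x49
  '.' = 0x2E → acc = 0x67
  '7' = 0x37 → acc = 0x50
  '9' = 0x39 → acc = 0x69
  '.' = 0x2E → acc = 0x47
  ',' = 0x2C → acc = 0x6B
  '8' = 0x38 → acc = 0x53
  '0' = 0x30 → acc = 0x63
  '9' = 0x39 → acc = 0x5A
Checksum = 0x5A.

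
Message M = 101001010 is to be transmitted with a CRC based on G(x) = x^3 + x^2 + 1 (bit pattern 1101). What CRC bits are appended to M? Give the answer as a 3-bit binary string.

010

Append 3 zeros: 101001010000. Divide by 1101 (XOR where the leading bit is 1):
  pos 0: 1010 XOR 1101 = 0111
  pos 1: 1110 XOR 1101 = 0011
  pos 3: 1110 XOR 1101 = 0011
  pos 5: 1110 XOR 1101 = 0011
  pos 7: 1100 XOR 1101 = 0001
Remainder (last 3 bits) = 010. This is the CRC / FCS.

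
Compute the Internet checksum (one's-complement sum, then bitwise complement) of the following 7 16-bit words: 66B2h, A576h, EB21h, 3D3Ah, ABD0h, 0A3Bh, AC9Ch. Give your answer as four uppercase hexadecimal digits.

68D2

One's-complement addition (fold any carry out of bit 15 back into bit 0):
  0x66B2 + 0xA576 = 0x10C28 → wrap carry → 0x0C29
  0x0C29 + 0xEB21 = 0x0F74A
  0xF74A + 0x3D3A = 0x13484 → wrap carry → 0x3485
  0x3485 + 0xABD0 = 0x0E055
  0xE055 + 0x0A3B = 0x0EA90
  0xEA90 + 0xAC9C = 0x1972C → wrap carry → 0x972D
One's-complement sum = 0x972D.
Checksum = ~0x972D & 0xFFFF = 0x68D2.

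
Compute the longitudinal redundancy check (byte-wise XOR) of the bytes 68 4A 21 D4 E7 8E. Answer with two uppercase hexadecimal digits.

XOR the bytes together:
  start with 0x68
  0x68 ⊕ 0x4A = 0x22
  0x22 ⊕ 0x21 = 0x03
  0x03 ⊕ 0xD4 = 0xD7
  0xD7 ⊕ 0xE7 = 0x30
  0x30 ⊕ 0x8E = 0xBE

BE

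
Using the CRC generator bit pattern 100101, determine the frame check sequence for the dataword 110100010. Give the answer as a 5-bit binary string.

01001

Append 5 zeros: 11010001000000. Divide by 100101 (XOR where the leading bit is 1):
  pos 0: 110100 XOR 100101 = 010001
  pos 1: 100010 XOR 100101 = 000111
  pos 4: 111100 XOR 100101 = 011001
  pos 5: 110010 XOR 100101 = 010111
  pos 6: 101110 XOR 100101 = 001011
  pos 8: 101100 XOR 100101 = 001001
Remainder (last 5 bits) = 01001. This is the CRC / FCS.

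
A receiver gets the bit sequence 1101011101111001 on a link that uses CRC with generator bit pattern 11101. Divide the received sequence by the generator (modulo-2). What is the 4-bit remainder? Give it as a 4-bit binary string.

Modulo-2 division of 1101011101111001 by 11101:
  pos 0: 11010 XOR 11101 = 00111
  pos 2: 11111 XOR 11101 = 00010
  pos 5: 10101 XOR 11101 = 01000
  pos 6: 10001 XOR 11101 = 01100
  pos 7: 11001 XOR 11101 = 00100
  pos 9: 10010 XOR 11101 = 01111
  pos 10: 11110 XOR 11101 = 00011
Remainder = 0111 (nonzero — an error is detected).

0111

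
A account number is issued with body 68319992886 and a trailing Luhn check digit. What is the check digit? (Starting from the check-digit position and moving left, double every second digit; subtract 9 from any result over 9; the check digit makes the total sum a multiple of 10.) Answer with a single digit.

Partial digits right→left: 6 8 8 2 9 9 9 1 3 8 6
Double every second digit counting from the check-digit position (so the 1st, 3rd, 5th, ... of the partial from the right).
  doubled (with −9 where >9): 3 7 9 9 6 3 → sum 37
  kept as-is: 8 2 9 1 8 → sum 28
Total = 37 + 28 = 65.
Check digit = (10 − (65 mod 10)) mod 10 = 5.

5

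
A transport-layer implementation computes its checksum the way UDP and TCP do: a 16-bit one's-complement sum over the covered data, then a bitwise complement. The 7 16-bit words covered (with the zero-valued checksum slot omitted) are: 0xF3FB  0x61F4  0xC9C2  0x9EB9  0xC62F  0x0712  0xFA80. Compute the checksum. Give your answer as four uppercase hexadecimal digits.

One's-complement addition (fold any carry out of bit 15 back into bit 0):
  0xF3FB + 0x61F4 = 0x155EF → wrap carry → 0x55F0
  0x55F0 + 0xC9C2 = 0x11FB2 → wrap carry → 0x1FB3
  0x1FB3 + 0x9EB9 = 0x0BE6C
  0xBE6C + 0xC62F = 0x1849B → wrap carry → 0x849C
  0x849C + 0x0712 = 0x08BAE
  0x8BAE + 0xFA80 = 0x1862E → wrap carry → 0x862F
One's-complement sum = 0x862F.
Checksum = ~0x862F & 0xFFFF = 0x79D0.

79D0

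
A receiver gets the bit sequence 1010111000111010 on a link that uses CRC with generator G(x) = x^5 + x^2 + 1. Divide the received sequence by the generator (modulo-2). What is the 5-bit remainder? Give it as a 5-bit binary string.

10000

Modulo-2 division of 1010111000111010 by 100101:
  pos 0: 101011 XOR 100101 = 001110
  pos 2: 111010 XOR 100101 = 011111
  pos 3: 111110 XOR 100101 = 011011
  pos 4: 110110 XOR 100101 = 010011
  pos 5: 100111 XOR 100101 = 000010
  pos 9: 101101 XOR 100101 = 001000
Remainder = 10000 (nonzero — an error is detected).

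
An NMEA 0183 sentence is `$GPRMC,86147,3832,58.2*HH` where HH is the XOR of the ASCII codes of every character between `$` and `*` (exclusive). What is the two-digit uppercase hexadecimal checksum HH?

40

XOR the ASCII codes of the payload characters:
  'G' = 0x47 → acc = 0x47
  'P' = 0x50 → acc = 0x17
  'R' = 0x52 → acc = 0x45
  'M' = 0x4D → acc = 0x08
  'C' = 0x43 → acc = 0x4B
  ',' = 0x2C → acc = 0x67
  '8' = 0x38 → acc = 0x5F
  '6' = 0x36 → acc = 0x69
  '1' = 0x31 → acc = 0x58
  '4' = 0x34 → acc = 0x6C
  '7' = 0x37 → acc = 0x5B
  ',' = 0x2C → acc = 0x77
  '3' = 0x33 → acc = 0x44
  '8' = 0x38 → acc = 0x7C
  '3' = 0x33 → acc = 0x4F
  '2' = 0x32 → acc = 0x7D
  ',' = 0x2C → acc = 0x51
  '5' = 0x35 → acc = 0x64
  '8' = 0x38 → acc = 0x5C
  '.' = 0x2E → acc = 0x72
  '2' = 0x32 → acc = 0x40
Checksum = 0x40.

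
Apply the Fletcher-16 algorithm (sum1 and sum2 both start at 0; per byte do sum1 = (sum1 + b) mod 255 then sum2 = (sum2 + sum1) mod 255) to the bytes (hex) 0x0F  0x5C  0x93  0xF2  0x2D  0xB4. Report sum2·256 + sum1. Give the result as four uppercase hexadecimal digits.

Running sums (mod 255):
  after byte 0 (0x0F): sum1=15, sum2=15
  after byte 1 (0x5C): sum1=107, sum2=122
  after byte 2 (0x93): sum1=254, sum2=121
  after byte 3 (0xF2): sum1=241, sum2=107
  after byte 4 (0x2D): sum1=31, sum2=138
  after byte 5 (0xB4): sum1=211, sum2=94
Checksum = sum2·256 + sum1 = 94·256 + 211 = 24275 = 0x5ED3.

5ED3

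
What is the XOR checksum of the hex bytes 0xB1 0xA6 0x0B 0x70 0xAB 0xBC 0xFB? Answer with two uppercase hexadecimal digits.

XOR the bytes together:
  start with 0xB1
  0xB1 ⊕ 0xA6 = 0x17
  0x17 ⊕ 0x0B = 0x1C
  0x1C ⊕ 0x70 = 0x6C
  0x6C ⊕ 0xAB = 0xC7
  0xC7 ⊕ 0xBC = 0x7B
  0x7B ⊕ 0xFB = 0x80

80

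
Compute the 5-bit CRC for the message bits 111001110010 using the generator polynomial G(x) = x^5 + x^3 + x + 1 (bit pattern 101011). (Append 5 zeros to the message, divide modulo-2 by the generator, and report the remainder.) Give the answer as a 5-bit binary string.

Append 5 zeros: 11100111001000000. Divide by 101011 (XOR where the leading bit is 1):
  pos 0: 111001 XOR 101011 = 010010
  pos 1: 100101 XOR 101011 = 001110
  pos 3: 111010 XOR 101011 = 010001
  pos 4: 100010 XOR 101011 = 001001
  pos 6: 100110 XOR 101011 = 001101
  pos 8: 110100 XOR 101011 = 011111
  pos 9: 111110 XOR 101011 = 010101
  pos 10: 101010 XOR 101011 = 000001
Remainder (last 5 bits) = 00010. This is the CRC / FCS.

00010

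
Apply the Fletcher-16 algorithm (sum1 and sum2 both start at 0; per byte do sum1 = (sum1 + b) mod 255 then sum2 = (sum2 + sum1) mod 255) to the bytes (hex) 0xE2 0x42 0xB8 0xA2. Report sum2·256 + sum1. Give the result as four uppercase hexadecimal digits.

Running sums (mod 255):
  after byte 0 (0xE2): sum1=226, sum2=226
  after byte 1 (0x42): sum1=37, sum2=8
  after byte 2 (0xB8): sum1=221, sum2=229
  after byte 3 (0xA2): sum1=128, sum2=102
Checksum = sum2·256 + sum1 = 102·256 + 128 = 26240 = 0x6680.

6680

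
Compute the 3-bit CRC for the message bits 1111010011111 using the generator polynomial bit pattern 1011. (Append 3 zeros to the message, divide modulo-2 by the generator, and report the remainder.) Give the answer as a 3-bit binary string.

Append 3 zeros: 1111010011111000. Divide by 1011 (XOR where the leading bit is 1):
  pos 0: 1111 XOR 1011 = 0100
  pos 1: 1000 XOR 1011 = 0011
  pos 3: 1110 XOR 1011 = 0101
  pos 4: 1010 XOR 1011 = 0001
  pos 7: 1111 XOR 1011 = 0100
  pos 8: 1001 XOR 1011 = 0010
  pos 10: 1010 XOR 1011 = 0001
Remainder (last 3 bits) = 100. This is the CRC / FCS.

100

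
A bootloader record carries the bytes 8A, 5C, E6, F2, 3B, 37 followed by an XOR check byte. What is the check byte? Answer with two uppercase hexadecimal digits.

XOR the bytes together:
  start with 0x8A
  0x8A ⊕ 0x5C = 0xD6
  0xD6 ⊕ 0xE6 = 0x30
  0x30 ⊕ 0xF2 = 0xC2
  0xC2 ⊕ 0x3B = 0xF9
  0xF9 ⊕ 0x37 = 0xCE

CE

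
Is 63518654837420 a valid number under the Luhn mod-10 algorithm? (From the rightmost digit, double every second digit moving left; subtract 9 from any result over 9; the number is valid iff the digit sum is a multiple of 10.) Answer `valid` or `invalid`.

invalid

From the right, keep odd positions and double even positions (subtract 9 from any doubled value over 9):
  doubled (positions 2,4,...): 4 5 7 1 7 1 3 → sum 28
  kept (positions 1,3,...): 0 4 3 4 6 1 3 → sum 21
Total = 49.
49 mod 10 = 9, so the number is invalid.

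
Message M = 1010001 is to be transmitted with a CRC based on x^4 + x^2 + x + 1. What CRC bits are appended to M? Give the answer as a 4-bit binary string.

1101

Append 4 zeros: 10100010000. Divide by 10111 (XOR where the leading bit is 1):
  pos 0: 10100 XOR 10111 = 00011
  pos 3: 11010 XOR 10111 = 01101
  pos 4: 11010 XOR 10111 = 01101
  pos 5: 11010 XOR 10111 = 01101
  pos 6: 11010 XOR 10111 = 01101
Remainder (last 4 bits) = 1101. This is the CRC / FCS.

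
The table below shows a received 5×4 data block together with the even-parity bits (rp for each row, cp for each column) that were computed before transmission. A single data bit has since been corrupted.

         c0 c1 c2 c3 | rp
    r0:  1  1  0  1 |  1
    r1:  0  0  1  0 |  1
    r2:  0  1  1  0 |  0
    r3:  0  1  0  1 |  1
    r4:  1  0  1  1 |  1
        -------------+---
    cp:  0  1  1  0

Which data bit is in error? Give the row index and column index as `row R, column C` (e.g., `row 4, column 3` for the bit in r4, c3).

row 3, column 3

Recompute each row's even parity and compare to rp:
  r0: data parity 1, sent rp 1 → ok
  r1: data parity 1, sent rp 1 → ok
  r2: data parity 0, sent rp 0 → ok
  r3: data parity 0, sent rp 1 → mismatch
  r4: data parity 1, sent rp 1 → ok
Recompute each column's even parity and compare to cp:
  c0: data parity 0, sent cp 0 → ok
  c1: data parity 1, sent cp 1 → ok
  c2: data parity 1, sent cp 1 → ok
  c3: data parity 1, sent cp 0 → mismatch
Exactly one row (r3) and one column (c3) fail → the flipped bit is at their intersection.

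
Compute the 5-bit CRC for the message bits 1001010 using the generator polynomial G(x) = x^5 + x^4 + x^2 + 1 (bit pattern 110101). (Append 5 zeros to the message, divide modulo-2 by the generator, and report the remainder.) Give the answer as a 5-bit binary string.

Append 5 zeros: 100101000000. Divide by 110101 (XOR where the leading bit is 1):
  pos 0: 100101 XOR 110101 = 010000
  pos 1: 100000 XOR 110101 = 010101
  pos 2: 101010 XOR 110101 = 011111
  pos 3: 111110 XOR 110101 = 001011
  pos 5: 101100 XOR 110101 = 011001
  pos 6: 110010 XOR 110101 = 000111
Remainder (last 5 bits) = 00111. This is the CRC / FCS.

00111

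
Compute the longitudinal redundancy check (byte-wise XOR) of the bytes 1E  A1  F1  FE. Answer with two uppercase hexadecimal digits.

B0

XOR the bytes together:
  start with 0x1E
  0x1E ⊕ 0xA1 = 0xBF
  0xBF ⊕ 0xF1 = 0x4E
  0x4E ⊕ 0xFE = 0xB0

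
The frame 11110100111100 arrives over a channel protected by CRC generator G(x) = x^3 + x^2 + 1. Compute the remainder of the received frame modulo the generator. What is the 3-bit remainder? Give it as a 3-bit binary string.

Modulo-2 division of 11110100111100 by 1101:
  pos 0: 1111 XOR 1101 = 0010
  pos 2: 1001 XOR 1101 = 0100
  pos 3: 1000 XOR 1101 = 0101
  pos 4: 1010 XOR 1101 = 0111
  pos 5: 1111 XOR 1101 = 0010
  pos 7: 1011 XOR 1101 = 0110
  pos 8: 1101 XOR 1101 = 0000
Remainder = 000 (zero — the frame passes the CRC check).

000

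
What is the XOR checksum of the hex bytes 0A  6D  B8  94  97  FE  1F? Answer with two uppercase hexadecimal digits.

3D

XOR the bytes together:
  start with 0x0A
  0x0A ⊕ 0x6D = 0x67
  0x67 ⊕ 0xB8 = 0xDF
  0xDF ⊕ 0x94 = 0x4B
  0x4B ⊕ 0x97 = 0xDC
  0xDC ⊕ 0xFE = 0x22
  0x22 ⊕ 0x1F = 0x3D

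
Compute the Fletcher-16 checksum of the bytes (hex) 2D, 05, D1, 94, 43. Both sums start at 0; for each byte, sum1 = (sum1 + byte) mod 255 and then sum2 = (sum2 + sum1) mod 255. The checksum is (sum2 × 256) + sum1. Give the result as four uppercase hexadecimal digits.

D7DB

Running sums (mod 255):
  after byte 0 (2D): sum1=45, sum2=45
  after byte 1 (05): sum1=50, sum2=95
  after byte 2 (D1): sum1=4, sum2=99
  after byte 3 (94): sum1=152, sum2=251
  after byte 4 (43): sum1=219, sum2=215
Checksum = sum2·256 + sum1 = 215·256 + 219 = 55259 = 0xD7DB.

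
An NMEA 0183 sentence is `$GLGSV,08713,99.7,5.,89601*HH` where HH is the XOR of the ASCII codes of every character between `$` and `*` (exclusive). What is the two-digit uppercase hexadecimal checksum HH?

40

XOR the ASCII codes of the payload characters:
  'G' = 0x47 → acc = 0x47
  'L' = 0x4C → acc = 0x0B
  'G' = 0x47 → acc = 0x4C
  'S' = 0x53 → acc = 0x1F
  'V' = 0x56 → acc = 0x49
  ',' = 0x2C → acc = 0x65
  '0' = 0x30 → acc = 0x55
  '8' = 0x38 → acc = 0x6D
  '7' = 0x37 → acc = 0x5A
  '1' = 0x31 → acc = 0x6B
  '3' = 0x33 → acc = 0x58
  ',' = 0x2C → acc = 0x74
  '9' = 0x39 → acc = 0x4D
  '9' = 0x39 → acc = 0x74
  '.' = 0x2E → acc = 0x5A
  '7' = 0x37 → acc = 0x6D
  ',' = 0x2C → acc = 0x41
  '5' = 0x35 → acc = 0x74
  '.' = 0x2E → acc = 0x5A
  ',' = 0x2C → acc = 0x76
  '8' = 0x38 → acc = 0x4E
  '9' = 0x39 → acc = 0x77
  '6' = 0x36 → acc = 0x41
  '0' = 0x30 → acc = 0x71
  '1' = 0x31 → acc = 0x40
Checksum = 0x40.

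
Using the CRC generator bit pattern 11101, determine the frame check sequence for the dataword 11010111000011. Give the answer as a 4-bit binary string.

Append 4 zeros: 110101110000110000. Divide by 11101 (XOR where the leading bit is 1):
  pos 0: 11010 XOR 11101 = 00111
  pos 2: 11111 XOR 11101 = 00010
  pos 5: 10100 XOR 11101 = 01001
  pos 6: 10010 XOR 11101 = 01111
  pos 7: 11110 XOR 11101 = 00011
  pos 10: 11110 XOR 11101 = 00011
  pos 13: 11000 XOR 11101 = 00101
Remainder (last 4 bits) = 0101. This is the CRC / FCS.

0101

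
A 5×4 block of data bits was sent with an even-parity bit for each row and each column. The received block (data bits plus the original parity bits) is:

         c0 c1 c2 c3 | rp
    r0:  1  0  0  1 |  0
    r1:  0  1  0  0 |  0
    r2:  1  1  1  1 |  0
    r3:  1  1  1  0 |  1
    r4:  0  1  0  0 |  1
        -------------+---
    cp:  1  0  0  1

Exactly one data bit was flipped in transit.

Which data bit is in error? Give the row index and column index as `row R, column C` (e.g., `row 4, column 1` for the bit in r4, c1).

Recompute each row's even parity and compare to rp:
  r0: data parity 0, sent rp 0 → ok
  r1: data parity 1, sent rp 0 → mismatch
  r2: data parity 0, sent rp 0 → ok
  r3: data parity 1, sent rp 1 → ok
  r4: data parity 1, sent rp 1 → ok
Recompute each column's even parity and compare to cp:
  c0: data parity 1, sent cp 1 → ok
  c1: data parity 0, sent cp 0 → ok
  c2: data parity 0, sent cp 0 → ok
  c3: data parity 0, sent cp 1 → mismatch
Exactly one row (r1) and one column (c3) fail → the flipped bit is at their intersection.

row 1, column 3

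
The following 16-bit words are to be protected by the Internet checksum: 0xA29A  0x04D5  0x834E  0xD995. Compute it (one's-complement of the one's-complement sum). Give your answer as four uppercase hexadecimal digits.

FBAB

One's-complement addition (fold any carry out of bit 15 back into bit 0):
  0xA29A + 0x04D5 = 0x0A76F
  0xA76F + 0x834E = 0x12ABD → wrap carry → 0x2ABE
  0x2ABE + 0xD995 = 0x10453 → wrap carry → 0x0454
One's-complement sum = 0x0454.
Checksum = ~0x0454 & 0xFFFF = 0xFBAB.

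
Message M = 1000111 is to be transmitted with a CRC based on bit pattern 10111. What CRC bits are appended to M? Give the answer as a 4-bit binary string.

Append 4 zeros: 10001110000. Divide by 10111 (XOR where the leading bit is 1):
  pos 0: 10001 XOR 10111 = 00110
  pos 2: 11011 XOR 10111 = 01100
  pos 3: 11000 XOR 10111 = 01111
  pos 4: 11110 XOR 10111 = 01001
  pos 5: 10010 XOR 10111 = 00101
Remainder (last 4 bits) = 1010. This is the CRC / FCS.

1010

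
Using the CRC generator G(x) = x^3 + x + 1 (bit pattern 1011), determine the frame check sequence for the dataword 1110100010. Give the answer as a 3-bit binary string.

Append 3 zeros: 1110100010000. Divide by 1011 (XOR where the leading bit is 1):
  pos 0: 1110 XOR 1011 = 0101
  pos 1: 1011 XOR 1011 = 0000
  pos 8: 1000 XOR 1011 = 0011
Remainder (last 3 bits) = 110. This is the CRC / FCS.

110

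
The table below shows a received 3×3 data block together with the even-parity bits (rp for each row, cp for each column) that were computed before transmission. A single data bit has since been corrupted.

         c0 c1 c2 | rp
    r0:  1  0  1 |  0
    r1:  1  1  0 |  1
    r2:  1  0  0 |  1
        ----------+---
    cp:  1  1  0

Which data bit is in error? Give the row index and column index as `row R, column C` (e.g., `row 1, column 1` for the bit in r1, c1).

Recompute each row's even parity and compare to rp:
  r0: data parity 0, sent rp 0 → ok
  r1: data parity 0, sent rp 1 → mismatch
  r2: data parity 1, sent rp 1 → ok
Recompute each column's even parity and compare to cp:
  c0: data parity 1, sent cp 1 → ok
  c1: data parity 1, sent cp 1 → ok
  c2: data parity 1, sent cp 0 → mismatch
Exactly one row (r1) and one column (c2) fail → the flipped bit is at their intersection.

row 1, column 2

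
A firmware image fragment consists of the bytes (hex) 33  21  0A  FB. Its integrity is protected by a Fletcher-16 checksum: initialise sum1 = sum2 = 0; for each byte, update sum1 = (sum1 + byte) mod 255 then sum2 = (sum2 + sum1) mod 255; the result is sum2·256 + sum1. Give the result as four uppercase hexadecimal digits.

Running sums (mod 255):
  after byte 0 (33): sum1=51, sum2=51
  after byte 1 (21): sum1=84, sum2=135
  after byte 2 (0A): sum1=94, sum2=229
  after byte 3 (FB): sum1=90, sum2=64
Checksum = sum2·256 + sum1 = 64·256 + 90 = 16474 = 0x405A.

405A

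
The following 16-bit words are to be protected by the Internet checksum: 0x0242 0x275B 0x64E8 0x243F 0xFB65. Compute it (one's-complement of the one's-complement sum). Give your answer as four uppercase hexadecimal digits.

One's-complement addition (fold any carry out of bit 15 back into bit 0):
  0x0242 + 0x275B = 0x0299D
  0x299D + 0x64E8 = 0x08E85
  0x8E85 + 0x243F = 0x0B2C4
  0xB2C4 + 0xFB65 = 0x1AE29 → wrap carry → 0xAE2A
One's-complement sum = 0xAE2A.
Checksum = ~0xAE2A & 0xFFFF = 0x51D5.

51D5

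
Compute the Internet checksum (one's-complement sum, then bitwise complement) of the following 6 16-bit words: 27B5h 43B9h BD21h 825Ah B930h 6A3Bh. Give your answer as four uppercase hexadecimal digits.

31A9

One's-complement addition (fold any carry out of bit 15 back into bit 0):
  0x27B5 + 0x43B9 = 0x06B6E
  0x6B6E + 0xBD21 = 0x1288F → wrap carry → 0x2890
  0x2890 + 0x825A = 0x0AAEA
  0xAAEA + 0xB930 = 0x1641A → wrap carry → 0x641B
  0x641B + 0x6A3B = 0x0CE56
One's-complement sum = 0xCE56.
Checksum = ~0xCE56 & 0xFFFF = 0x31A9.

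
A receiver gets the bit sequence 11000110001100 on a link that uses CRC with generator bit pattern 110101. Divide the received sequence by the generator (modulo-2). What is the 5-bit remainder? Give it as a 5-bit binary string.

00000

Modulo-2 division of 11000110001100 by 110101:
  pos 0: 110001 XOR 110101 = 000100
  pos 3: 100100 XOR 110101 = 010001
  pos 4: 100010 XOR 110101 = 010111
  pos 5: 101111 XOR 110101 = 011010
  pos 6: 110101 XOR 110101 = 000000
Remainder = 00000 (zero — the frame passes the CRC check).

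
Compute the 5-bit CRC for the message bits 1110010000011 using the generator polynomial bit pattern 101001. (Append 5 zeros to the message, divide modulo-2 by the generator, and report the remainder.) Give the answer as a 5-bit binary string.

10111

Append 5 zeros: 111001000001100000. Divide by 101001 (XOR where the leading bit is 1):
  pos 0: 111001 XOR 101001 = 010000
  pos 1: 100000 XOR 101001 = 001001
  pos 3: 100100 XOR 101001 = 001101
  pos 5: 110100 XOR 101001 = 011101
  pos 6: 111011 XOR 101001 = 010010
  pos 7: 100101 XOR 101001 = 001100
  pos 9: 110000 XOR 101001 = 011001
  pos 10: 110010 XOR 101001 = 011011
  pos 11: 110110 XOR 101001 = 011111
  pos 12: 111110 XOR 101001 = 010111
Remainder (last 5 bits) = 10111. This is the CRC / FCS.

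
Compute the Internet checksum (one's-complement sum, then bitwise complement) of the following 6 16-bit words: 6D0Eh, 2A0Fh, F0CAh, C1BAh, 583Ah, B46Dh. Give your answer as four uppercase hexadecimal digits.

A9B4

One's-complement addition (fold any carry out of bit 15 back into bit 0):
  0x6D0E + 0x2A0F = 0x0971D
  0x971D + 0xF0CA = 0x187E7 → wrap carry → 0x87E8
  0x87E8 + 0xC1BA = 0x149A2 → wrap carry → 0x49A3
  0x49A3 + 0x583A = 0x0A1DD
  0xA1DD + 0xB46D = 0x1564A → wrap carry → 0x564B
One's-complement sum = 0x564B.
Checksum = ~0x564B & 0xFFFF = 0xA9B4.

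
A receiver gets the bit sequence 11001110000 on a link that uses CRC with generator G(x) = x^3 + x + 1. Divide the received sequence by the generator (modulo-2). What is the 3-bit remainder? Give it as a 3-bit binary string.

011

Modulo-2 division of 11001110000 by 1011:
  pos 0: 1100 XOR 1011 = 0111
  pos 1: 1111 XOR 1011 = 0100
  pos 2: 1001 XOR 1011 = 0010
  pos 4: 1010 XOR 1011 = 0001
  pos 7: 1000 XOR 1011 = 0011
Remainder = 011 (nonzero — an error is detected).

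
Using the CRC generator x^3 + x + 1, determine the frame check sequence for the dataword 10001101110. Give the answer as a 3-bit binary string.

Append 3 zeros: 10001101110000. Divide by 1011 (XOR where the leading bit is 1):
  pos 0: 1000 XOR 1011 = 0011
  pos 2: 1111 XOR 1011 = 0100
  pos 3: 1000 XOR 1011 = 0011
  pos 5: 1111 XOR 1011 = 0100
  pos 6: 1001 XOR 1011 = 0010
  pos 8: 1000 XOR 1011 = 0011
  pos 10: 1100 XOR 1011 = 0111
Remainder (last 3 bits) = 111. This is the CRC / FCS.

111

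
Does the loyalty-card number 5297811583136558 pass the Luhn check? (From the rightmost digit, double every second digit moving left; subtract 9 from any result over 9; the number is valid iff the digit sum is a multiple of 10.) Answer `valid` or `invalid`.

invalid

From the right, keep odd positions and double even positions (subtract 9 from any doubled value over 9):
  doubled (positions 2,4,...): 1 3 2 7 2 7 9 1 → sum 32
  kept (positions 1,3,...): 8 5 3 3 5 1 7 2 → sum 34
Total = 66.
66 mod 10 = 6, so the number is invalid.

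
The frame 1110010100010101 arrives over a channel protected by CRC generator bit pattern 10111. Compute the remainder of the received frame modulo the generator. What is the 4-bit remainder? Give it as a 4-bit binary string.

0000

Modulo-2 division of 1110010100010101 by 10111:
  pos 0: 11100 XOR 10111 = 01011
  pos 1: 10111 XOR 10111 = 00000
  pos 7: 10001 XOR 10111 = 00110
  pos 9: 11001 XOR 10111 = 01110
  pos 10: 11100 XOR 10111 = 01011
  pos 11: 10111 XOR 10111 = 00000
Remainder = 0000 (zero — the frame passes the CRC check).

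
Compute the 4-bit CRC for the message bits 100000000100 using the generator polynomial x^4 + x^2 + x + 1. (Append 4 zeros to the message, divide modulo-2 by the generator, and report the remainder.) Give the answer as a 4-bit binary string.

Append 4 zeros: 1000000001000000. Divide by 10111 (XOR where the leading bit is 1):
  pos 0: 10000 XOR 10111 = 00111
  pos 2: 11100 XOR 10111 = 01011
  pos 3: 10110 XOR 10111 = 00001
  pos 7: 10100 XOR 10111 = 00011
  pos 10: 11000 XOR 10111 = 01111
  pos 11: 11110 XOR 10111 = 01001
Remainder (last 4 bits) = 1001. This is the CRC / FCS.

1001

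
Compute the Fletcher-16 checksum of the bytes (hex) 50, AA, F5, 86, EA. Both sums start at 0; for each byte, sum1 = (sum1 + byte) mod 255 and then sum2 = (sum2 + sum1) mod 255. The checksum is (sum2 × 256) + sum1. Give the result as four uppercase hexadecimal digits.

Running sums (mod 255):
  after byte 0 (50): sum1=80, sum2=80
  after byte 1 (AA): sum1=250, sum2=75
  after byte 2 (F5): sum1=240, sum2=60
  after byte 3 (86): sum1=119, sum2=179
  after byte 4 (EA): sum1=98, sum2=22
Checksum = sum2·256 + sum1 = 22·256 + 98 = 5730 = 0x1662.

1662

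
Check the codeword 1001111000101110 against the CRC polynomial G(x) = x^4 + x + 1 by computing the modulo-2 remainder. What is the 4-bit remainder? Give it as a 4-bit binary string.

Modulo-2 division of 1001111000101110 by 10011:
  pos 0: 10011 XOR 10011 = 00000
  pos 5: 11000 XOR 10011 = 01011
  pos 6: 10111 XOR 10011 = 00100
  pos 8: 10001 XOR 10011 = 00010
  pos 11: 10110 XOR 10011 = 00101
Remainder = 0101 (nonzero — an error is detected).

0101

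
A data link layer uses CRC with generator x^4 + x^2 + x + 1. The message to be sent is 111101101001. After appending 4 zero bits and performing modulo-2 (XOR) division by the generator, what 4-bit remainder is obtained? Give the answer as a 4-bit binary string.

Append 4 zeros: 1111011010010000. Divide by 10111 (XOR where the leading bit is 1):
  pos 0: 11110 XOR 10111 = 01001
  pos 1: 10011 XOR 10111 = 00100
  pos 3: 10010 XOR 10111 = 00101
  pos 5: 10110 XOR 10111 = 00001
  pos 9: 10100 XOR 10111 = 00011
Remainder (last 4 bits) = 1100. This is the CRC / FCS.

1100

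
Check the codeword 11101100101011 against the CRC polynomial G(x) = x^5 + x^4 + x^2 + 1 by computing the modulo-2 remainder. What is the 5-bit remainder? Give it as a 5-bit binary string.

Modulo-2 division of 11101100101011 by 110101:
  pos 0: 111011 XOR 110101 = 001110
  pos 2: 111000 XOR 110101 = 001101
  pos 4: 110110 XOR 110101 = 000011
  pos 8: 111011 XOR 110101 = 001110
Remainder = 01110 (nonzero — an error is detected).

01110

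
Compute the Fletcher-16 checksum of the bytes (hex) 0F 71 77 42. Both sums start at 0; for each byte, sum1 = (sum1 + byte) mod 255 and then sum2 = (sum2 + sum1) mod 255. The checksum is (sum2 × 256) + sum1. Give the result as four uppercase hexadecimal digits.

C13A

Running sums (mod 255):
  after byte 0 (0F): sum1=15, sum2=15
  after byte 1 (71): sum1=128, sum2=143
  after byte 2 (77): sum1=247, sum2=135
  after byte 3 (42): sum1=58, sum2=193
Checksum = sum2·256 + sum1 = 193·256 + 58 = 49466 = 0xC13A.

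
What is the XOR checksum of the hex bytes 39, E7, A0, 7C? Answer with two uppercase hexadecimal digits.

02

XOR the bytes together:
  start with 0x39
  0x39 ⊕ 0xE7 = 0xDE
  0xDE ⊕ 0xA0 = 0x7E
  0x7E ⊕ 0x7C = 0x02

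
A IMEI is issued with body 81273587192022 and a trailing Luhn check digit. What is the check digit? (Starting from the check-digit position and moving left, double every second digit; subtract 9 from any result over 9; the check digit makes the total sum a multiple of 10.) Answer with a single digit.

8

Partial digits right→left: 2 2 0 2 9 1 7 8 5 3 7 2 1 8
Double every second digit counting from the check-digit position (so the 1st, 3rd, 5th, ... of the partial from the right).
  doubled (with −9 where >9): 4 0 9 5 1 5 2 → sum 26
  kept as-is: 2 2 1 8 3 2 8 → sum 26
Total = 26 + 26 = 52.
Check digit = (10 − (52 mod 10)) mod 10 = 8.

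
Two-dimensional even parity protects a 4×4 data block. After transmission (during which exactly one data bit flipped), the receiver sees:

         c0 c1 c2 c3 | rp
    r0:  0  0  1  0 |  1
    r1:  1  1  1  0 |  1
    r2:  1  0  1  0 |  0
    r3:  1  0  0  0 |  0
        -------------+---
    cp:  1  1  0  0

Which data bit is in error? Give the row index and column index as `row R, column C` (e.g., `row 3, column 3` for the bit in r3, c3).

Recompute each row's even parity and compare to rp:
  r0: data parity 1, sent rp 1 → ok
  r1: data parity 1, sent rp 1 → ok
  r2: data parity 0, sent rp 0 → ok
  r3: data parity 1, sent rp 0 → mismatch
Recompute each column's even parity and compare to cp:
  c0: data parity 1, sent cp 1 → ok
  c1: data parity 1, sent cp 1 → ok
  c2: data parity 1, sent cp 0 → mismatch
  c3: data parity 0, sent cp 0 → ok
Exactly one row (r3) and one column (c2) fail → the flipped bit is at their intersection.

row 3, column 2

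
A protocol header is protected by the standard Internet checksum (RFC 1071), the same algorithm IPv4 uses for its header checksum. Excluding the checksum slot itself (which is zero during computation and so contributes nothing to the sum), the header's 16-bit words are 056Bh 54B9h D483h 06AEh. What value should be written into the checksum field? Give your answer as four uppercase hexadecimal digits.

One's-complement addition (fold any carry out of bit 15 back into bit 0):
  0x056B + 0x54B9 = 0x05A24
  0x5A24 + 0xD483 = 0x12EA7 → wrap carry → 0x2EA8
  0x2EA8 + 0x06AE = 0x03556
One's-complement sum = 0x3556.
Checksum = ~0x3556 & 0xFFFF = 0xCAA9.

CAA9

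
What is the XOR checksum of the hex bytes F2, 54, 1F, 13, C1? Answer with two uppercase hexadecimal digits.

6B

XOR the bytes together:
  start with 0xF2
  0xF2 ⊕ 0x54 = 0xA6
  0xA6 ⊕ 0x1F = 0xB9
  0xB9 ⊕ 0x13 = 0xAA
  0xAA ⊕ 0xC1 = 0x6B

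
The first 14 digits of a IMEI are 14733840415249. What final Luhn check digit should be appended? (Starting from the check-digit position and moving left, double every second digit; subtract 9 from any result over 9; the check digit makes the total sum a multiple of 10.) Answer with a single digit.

Partial digits right→left: 9 4 2 5 1 4 0 4 8 3 3 7 4 1
Double every second digit counting from the check-digit position (so the 1st, 3rd, 5th, ... of the partial from the right).
  doubled (with −9 where >9): 9 4 2 0 7 6 8 → sum 36
  kept as-is: 4 5 4 4 3 7 1 → sum 28
Total = 36 + 28 = 64.
Check digit = (10 − (64 mod 10)) mod 10 = 6.

6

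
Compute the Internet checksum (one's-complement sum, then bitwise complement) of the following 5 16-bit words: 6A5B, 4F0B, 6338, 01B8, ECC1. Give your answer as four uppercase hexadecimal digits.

One's-complement addition (fold any carry out of bit 15 back into bit 0):
  0x6A5B + 0x4F0B = 0x0B966
  0xB966 + 0x6338 = 0x11C9E → wrap carry → 0x1C9F
  0x1C9F + 0x01B8 = 0x01E57
  0x1E57 + 0xECC1 = 0x10B18 → wrap carry → 0x0B19
One's-complement sum = 0x0B19.
Checksum = ~0x0B19 & 0xFFFF = 0xF4E6.

F4E6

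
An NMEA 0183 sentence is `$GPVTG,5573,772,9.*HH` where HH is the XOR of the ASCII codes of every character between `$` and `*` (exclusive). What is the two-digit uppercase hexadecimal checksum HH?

5F

XOR the ASCII codes of the payload characters:
  'G' = 0x47 → acc = 0x47
  'P' = 0x50 → acc = 0x17
  'V' = 0x56 → acc = 0x41
  'T' = 0x54 → acc = 0x15
  'G' = 0x47 → acc = 0x52
  ',' = 0x2C → acc = 0x7E
  '5' = 0x35 → acc = 0x4B
  '5' = 0x35 → acc = 0x7E
  '7' = 0x37 → acc = 0x49
  '3' = 0x33 → acc = 0x7A
  ',' = 0x2C → acc = 0x56
  '7' = 0x37 → acc = 0x61
  '7' = 0x37 → acc = 0x56
  '2' = 0x32 → acc = 0x64
  ',' = 0x2C → acc = 0x48
  '9' = 0x39 → acc = 0x71
  '.' = 0x2E → acc = 0x5F
Checksum = 0x5F.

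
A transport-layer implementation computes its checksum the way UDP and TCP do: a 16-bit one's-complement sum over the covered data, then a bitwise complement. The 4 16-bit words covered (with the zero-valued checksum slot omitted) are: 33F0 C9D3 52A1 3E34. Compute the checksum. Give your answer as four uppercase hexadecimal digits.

7166

One's-complement addition (fold any carry out of bit 15 back into bit 0):
  0x33F0 + 0xC9D3 = 0x0FDC3
  0xFDC3 + 0x52A1 = 0x15064 → wrap carry → 0x5065
  0x5065 + 0x3E34 = 0x08E99
One's-complement sum = 0x8E99.
Checksum = ~0x8E99 & 0xFFFF = 0x7166.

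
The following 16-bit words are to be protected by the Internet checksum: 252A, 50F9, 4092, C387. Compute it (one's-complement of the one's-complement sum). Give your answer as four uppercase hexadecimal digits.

85C2

One's-complement addition (fold any carry out of bit 15 back into bit 0):
  0x252A + 0x50F9 = 0x07623
  0x7623 + 0x4092 = 0x0B6B5
  0xB6B5 + 0xC387 = 0x17A3C → wrap carry → 0x7A3D
One's-complement sum = 0x7A3D.
Checksum = ~0x7A3D & 0xFFFF = 0x85C2.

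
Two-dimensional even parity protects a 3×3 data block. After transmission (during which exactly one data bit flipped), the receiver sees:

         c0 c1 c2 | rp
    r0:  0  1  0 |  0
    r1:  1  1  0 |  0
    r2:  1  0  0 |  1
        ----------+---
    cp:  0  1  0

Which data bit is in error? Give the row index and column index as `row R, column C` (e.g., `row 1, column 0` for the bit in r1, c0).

Recompute each row's even parity and compare to rp:
  r0: data parity 1, sent rp 0 → mismatch
  r1: data parity 0, sent rp 0 → ok
  r2: data parity 1, sent rp 1 → ok
Recompute each column's even parity and compare to cp:
  c0: data parity 0, sent cp 0 → ok
  c1: data parity 0, sent cp 1 → mismatch
  c2: data parity 0, sent cp 0 → ok
Exactly one row (r0) and one column (c1) fail → the flipped bit is at their intersection.

row 0, column 1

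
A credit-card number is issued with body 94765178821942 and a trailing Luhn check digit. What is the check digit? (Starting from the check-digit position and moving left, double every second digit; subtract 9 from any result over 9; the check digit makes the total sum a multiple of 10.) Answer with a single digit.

Partial digits right→left: 2 4 9 1 2 8 8 7 1 5 6 7 4 9
Double every second digit counting from the check-digit position (so the 1st, 3rd, 5th, ... of the partial from the right).
  doubled (with −9 where >9): 4 9 4 7 2 3 8 → sum 37
  kept as-is: 4 1 8 7 5 7 9 → sum 41
Total = 37 + 41 = 78.
Check digit = (10 − (78 mod 10)) mod 10 = 2.

2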